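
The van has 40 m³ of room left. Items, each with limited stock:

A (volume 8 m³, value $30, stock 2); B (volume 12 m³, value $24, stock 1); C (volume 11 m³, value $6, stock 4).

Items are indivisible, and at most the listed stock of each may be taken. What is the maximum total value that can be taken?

Best selections within volume 40 and stock limits:
- 2×A + 1×B + 1×C: volume 39, value 90
- 2×A + 1×B: volume 28, value 84
- 2×A + 2×C: volume 38, value 72
Best: $90.

$90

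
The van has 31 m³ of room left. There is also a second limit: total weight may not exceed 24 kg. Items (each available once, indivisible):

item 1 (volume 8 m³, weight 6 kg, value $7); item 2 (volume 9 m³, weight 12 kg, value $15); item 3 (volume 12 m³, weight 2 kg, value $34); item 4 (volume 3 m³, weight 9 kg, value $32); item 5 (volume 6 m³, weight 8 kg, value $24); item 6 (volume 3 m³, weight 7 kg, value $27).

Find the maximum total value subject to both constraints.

$100

Feasible sets respecting both limits:
- item 1+item 3+item 4+item 6: volume 26, weight 24, value 100
- item 3+item 4+item 6: volume 18, weight 18, value 93
- item 1+item 3+item 5+item 6: volume 29, weight 23, value 92
- item 3+item 4+item 5: volume 21, weight 19, value 90
Best: $100.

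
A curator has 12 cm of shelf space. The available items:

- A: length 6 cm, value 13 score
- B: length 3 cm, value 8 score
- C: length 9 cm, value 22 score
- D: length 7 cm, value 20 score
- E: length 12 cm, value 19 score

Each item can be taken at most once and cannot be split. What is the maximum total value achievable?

30 score

Check high-value combinations within 12 cm:
- B+C: length 3+9=12, value 8+22=30
- B+D: length 3+7=10, value 8+20=28
- C: length 9, value 22
Best: 30 score.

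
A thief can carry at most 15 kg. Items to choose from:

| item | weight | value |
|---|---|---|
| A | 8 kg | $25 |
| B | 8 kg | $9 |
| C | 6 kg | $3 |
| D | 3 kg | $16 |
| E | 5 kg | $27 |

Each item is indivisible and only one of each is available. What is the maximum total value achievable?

This is a 0/1 knapsack; check combinations near the capacity.
- A+E: weight 8+5=13, value 25+27=52
- C+D+E: weight 6+3+5=14, value 3+16+27=46
- D+E: weight 3+5=8, value 16+27=43
Best: $52.

$52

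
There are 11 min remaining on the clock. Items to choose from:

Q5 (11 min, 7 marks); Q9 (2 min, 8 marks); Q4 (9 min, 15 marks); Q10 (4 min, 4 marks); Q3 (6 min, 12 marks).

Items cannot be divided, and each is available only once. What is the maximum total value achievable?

Check high-value combinations within 11 min:
- Q9+Q4: time 2+9=11, value 8+15=23
- Q9+Q3: time 2+6=8, value 8+12=20
- Q10+Q3: time 4+6=10, value 4+12=16
Best: 23 marks.

23 marks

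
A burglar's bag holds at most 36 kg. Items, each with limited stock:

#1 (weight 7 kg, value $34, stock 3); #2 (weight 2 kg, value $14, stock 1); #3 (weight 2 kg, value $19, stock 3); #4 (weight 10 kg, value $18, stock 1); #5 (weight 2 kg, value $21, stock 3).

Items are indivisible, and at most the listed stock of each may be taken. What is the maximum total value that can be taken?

Best selections within weight 36 and stock limits:
- 3×#1 + 1×#2 + 3×#3 + 3×#5: weight 35, value 236
- 3×#1 + 3×#3 + 3×#5: weight 33, value 222
Best: $236.

$236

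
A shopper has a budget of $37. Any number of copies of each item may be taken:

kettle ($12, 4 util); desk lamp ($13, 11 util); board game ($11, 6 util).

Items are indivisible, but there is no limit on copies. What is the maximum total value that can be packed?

Best value-per-unit is desk lamp at 11/13; filling with it alone gives 2×11 = 22.
Optimal mix: 2×desk lamp + 1×board game → cost 37, value 28.

28 util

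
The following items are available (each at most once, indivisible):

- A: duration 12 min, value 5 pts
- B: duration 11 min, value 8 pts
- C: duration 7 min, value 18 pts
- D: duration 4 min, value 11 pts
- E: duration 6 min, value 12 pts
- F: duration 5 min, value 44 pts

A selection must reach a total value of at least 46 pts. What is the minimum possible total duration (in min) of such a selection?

9

Subsets with value ≥ 46, sorted by total duration:
- D+F: duration 9, value 55
- E+F: duration 11, value 56
- C+F: duration 12, value 62
- D+E+F: duration 15, value 67
Minimum duration: 9 min.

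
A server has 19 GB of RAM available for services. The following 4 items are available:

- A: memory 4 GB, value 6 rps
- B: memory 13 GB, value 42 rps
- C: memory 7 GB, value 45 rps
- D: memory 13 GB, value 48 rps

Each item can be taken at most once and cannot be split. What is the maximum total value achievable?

Check high-value combinations within 19 GB:
- A+D: memory 4+13=17, value 6+48=54
- A+C: memory 4+7=11, value 6+45=51
- D: memory 13, value 48
Best: 54 rps.

54 rps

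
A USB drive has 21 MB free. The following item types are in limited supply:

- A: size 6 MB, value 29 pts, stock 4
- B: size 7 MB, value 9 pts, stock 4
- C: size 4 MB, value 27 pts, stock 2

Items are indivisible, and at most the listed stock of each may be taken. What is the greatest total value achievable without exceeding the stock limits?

112 pts

Best selections within size 21 and stock limits:
- 2×A + 2×C: size 20, value 112
- 1×A + 1×B + 2×C: size 21, value 92
- 3×A: size 18, value 87
Best: 112 pts.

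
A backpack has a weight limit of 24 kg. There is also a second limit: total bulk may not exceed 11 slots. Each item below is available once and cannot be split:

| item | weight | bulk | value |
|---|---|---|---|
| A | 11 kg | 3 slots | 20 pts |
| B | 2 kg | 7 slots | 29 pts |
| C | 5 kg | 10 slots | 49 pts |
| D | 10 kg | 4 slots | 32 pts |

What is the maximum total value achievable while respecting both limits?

61 pts

Feasible sets respecting both limits:
- B+D: weight 12, bulk 11, value 61
- A+D: weight 21, bulk 7, value 52
- A+B: weight 13, bulk 10, value 49
Best: 61 pts.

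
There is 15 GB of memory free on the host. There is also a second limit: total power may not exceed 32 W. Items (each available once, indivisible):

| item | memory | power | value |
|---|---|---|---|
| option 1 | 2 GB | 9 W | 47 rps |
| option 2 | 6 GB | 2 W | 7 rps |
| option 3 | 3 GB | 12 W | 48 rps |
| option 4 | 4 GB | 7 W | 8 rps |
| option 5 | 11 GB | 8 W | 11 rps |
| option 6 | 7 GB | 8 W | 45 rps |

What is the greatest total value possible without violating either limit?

140 rps

Feasible sets respecting both limits:
- option 1+option 3+option 6: memory 12, power 29, value 140
- option 1+option 2+option 3+option 4: memory 15, power 30, value 110
- option 1+option 3+option 4: memory 9, power 28, value 103
- option 1+option 2+option 3: memory 11, power 23, value 102
Best: 140 rps.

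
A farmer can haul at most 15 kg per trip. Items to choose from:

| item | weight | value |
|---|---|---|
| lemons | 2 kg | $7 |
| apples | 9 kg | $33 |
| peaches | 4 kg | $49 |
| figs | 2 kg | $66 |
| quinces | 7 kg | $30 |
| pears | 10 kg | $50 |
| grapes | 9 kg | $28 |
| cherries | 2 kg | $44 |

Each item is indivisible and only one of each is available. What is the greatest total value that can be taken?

Check high-value combinations within 15 kg:
- peaches+figs+quinces+cherries: weight 4+2+7+2=15, value 49+66+30+44=189
- lemons+peaches+figs+cherries: weight 2+4+2+2=10, value 7+49+66+44=166
- figs+pears+cherries: weight 2+10+2=14, value 66+50+44=160
- peaches+figs+cherries: weight 4+2+2=8, value 49+66+44=159
Best: $189.

$189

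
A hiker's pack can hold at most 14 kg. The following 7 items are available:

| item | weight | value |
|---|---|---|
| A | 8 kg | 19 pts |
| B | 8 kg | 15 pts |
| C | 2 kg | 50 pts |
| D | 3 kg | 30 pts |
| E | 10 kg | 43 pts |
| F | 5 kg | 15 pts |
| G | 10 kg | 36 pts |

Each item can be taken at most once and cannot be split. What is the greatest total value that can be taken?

99 pts

Check high-value combinations within 14 kg:
- A+C+D: weight 8+2+3=13, value 19+50+30=99
- C+D+F: weight 2+3+5=10, value 50+30+15=95
- B+C+D: weight 8+2+3=13, value 15+50+30=95
Best: 99 pts.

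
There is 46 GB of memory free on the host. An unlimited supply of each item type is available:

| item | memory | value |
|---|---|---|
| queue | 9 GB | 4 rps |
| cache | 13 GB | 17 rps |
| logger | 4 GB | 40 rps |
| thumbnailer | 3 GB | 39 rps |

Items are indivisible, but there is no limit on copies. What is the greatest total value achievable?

Best value-per-unit is thumbnailer at 39/3; filling with it alone gives 15×39 = 585.
Optimal mix: 1×logger + 14×thumbnailer → memory 46, value 586.

586 rps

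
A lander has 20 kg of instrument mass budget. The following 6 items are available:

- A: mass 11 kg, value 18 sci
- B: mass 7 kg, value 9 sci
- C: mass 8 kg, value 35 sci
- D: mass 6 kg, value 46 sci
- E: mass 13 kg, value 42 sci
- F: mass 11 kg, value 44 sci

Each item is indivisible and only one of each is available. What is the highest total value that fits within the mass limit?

90 sci

Check high-value combinations within 20 kg:
- D+F: mass 6+11=17, value 46+44=90
- D+E: mass 6+13=19, value 46+42=88
- C+D: mass 8+6=14, value 35+46=81
- C+F: mass 8+11=19, value 35+44=79
- A+D: mass 11+6=17, value 18+46=64
Best: 90 sci.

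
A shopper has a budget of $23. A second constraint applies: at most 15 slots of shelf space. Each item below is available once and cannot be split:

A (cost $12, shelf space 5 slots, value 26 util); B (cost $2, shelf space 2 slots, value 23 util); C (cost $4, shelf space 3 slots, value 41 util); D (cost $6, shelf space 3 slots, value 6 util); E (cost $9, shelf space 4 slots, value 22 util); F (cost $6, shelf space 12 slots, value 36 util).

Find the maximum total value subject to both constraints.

92 util

Feasible sets respecting both limits:
- B+C+D+E: cost 21, shelf space 12, value 92
- A+B+C: cost 18, shelf space 10, value 90
- B+C+E: cost 15, shelf space 9, value 86
Best: 92 util.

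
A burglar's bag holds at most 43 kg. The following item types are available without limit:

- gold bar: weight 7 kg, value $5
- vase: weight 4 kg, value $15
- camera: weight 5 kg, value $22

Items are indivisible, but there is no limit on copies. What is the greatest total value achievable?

$184

Best value-per-unit is camera at 22/5; filling with it alone gives 8×22 = 176.
Optimal mix: 2×vase + 7×camera → weight 43, value 184.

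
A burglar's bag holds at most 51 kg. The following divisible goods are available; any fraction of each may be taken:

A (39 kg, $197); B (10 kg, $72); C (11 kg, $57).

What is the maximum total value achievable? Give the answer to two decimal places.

280.54

Take in order of value per unit:
- B (72/10 per unit): all 10 → value 72, running total 72.00
- C (57/11 per unit): all 11 → value 57, running total 129.00
- A (197/39 per unit): 30 of 39 → value 30×197/39 = 151.5385, running total 280.54
Total 280.54.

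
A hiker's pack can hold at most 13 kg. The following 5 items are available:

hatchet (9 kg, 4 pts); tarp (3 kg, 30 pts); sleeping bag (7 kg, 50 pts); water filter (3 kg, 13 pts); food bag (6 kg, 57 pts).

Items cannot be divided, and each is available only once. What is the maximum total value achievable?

107 pts

This is a 0/1 knapsack; check combinations near the capacity.
- sleeping bag+food bag: weight 7+6=13, value 50+57=107
- tarp+water filter+food bag: weight 3+3+6=12, value 30+13+57=100
- tarp+sleeping bag+water filter: weight 3+7+3=13, value 30+50+13=93
Best: 107 pts.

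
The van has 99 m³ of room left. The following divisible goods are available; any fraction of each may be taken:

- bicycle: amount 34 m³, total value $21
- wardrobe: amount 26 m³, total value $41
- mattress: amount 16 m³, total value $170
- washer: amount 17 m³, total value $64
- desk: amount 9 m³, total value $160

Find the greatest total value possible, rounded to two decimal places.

454.15

Take in order of value per unit:
- desk (160/9 per unit): all 9 → value 160, running total 160.00
- mattress (170/16 per unit): all 16 → value 170, running total 330.00
- washer (64/17 per unit): all 17 → value 64, running total 394.00
- wardrobe (41/26 per unit): all 26 → value 41, running total 435.00
- bicycle (21/34 per unit): 31 of 34 → value 31×21/34 = 19.1471, running total 454.15
Total 454.15.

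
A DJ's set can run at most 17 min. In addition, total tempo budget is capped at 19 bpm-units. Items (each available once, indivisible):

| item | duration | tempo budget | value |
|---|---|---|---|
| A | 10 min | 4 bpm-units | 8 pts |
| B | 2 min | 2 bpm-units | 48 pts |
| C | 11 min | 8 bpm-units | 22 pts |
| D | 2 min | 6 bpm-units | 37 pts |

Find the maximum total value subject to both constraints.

Feasible sets respecting both limits:
- B+C+D: duration 15, tempo budget 16, value 107
- A+B+D: duration 14, tempo budget 12, value 93
- B+D: duration 4, tempo budget 8, value 85
- B+C: duration 13, tempo budget 10, value 70
Best: 107 pts.

107 pts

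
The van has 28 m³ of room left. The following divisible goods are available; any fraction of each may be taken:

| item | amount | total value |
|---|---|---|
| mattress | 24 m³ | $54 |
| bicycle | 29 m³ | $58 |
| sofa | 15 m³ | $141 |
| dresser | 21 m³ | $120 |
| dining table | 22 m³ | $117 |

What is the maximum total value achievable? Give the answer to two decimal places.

215.29

Take in order of value per unit:
- sofa (141/15 per unit): all 15 → value 141, running total 141.00
- dresser (120/21 per unit): 13 of 21 → value 13×120/21 = 74.2857, running total 215.29
Total 215.29.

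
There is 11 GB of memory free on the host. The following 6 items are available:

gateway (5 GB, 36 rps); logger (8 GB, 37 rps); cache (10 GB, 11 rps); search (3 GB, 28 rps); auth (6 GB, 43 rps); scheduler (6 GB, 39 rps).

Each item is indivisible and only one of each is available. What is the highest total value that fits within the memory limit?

79 rps

Check high-value combinations within 11 GB:
- gateway+auth: memory 5+6=11, value 36+43=79
- gateway+scheduler: memory 5+6=11, value 36+39=75
- search+auth: memory 3+6=9, value 28+43=71
Best: 79 rps.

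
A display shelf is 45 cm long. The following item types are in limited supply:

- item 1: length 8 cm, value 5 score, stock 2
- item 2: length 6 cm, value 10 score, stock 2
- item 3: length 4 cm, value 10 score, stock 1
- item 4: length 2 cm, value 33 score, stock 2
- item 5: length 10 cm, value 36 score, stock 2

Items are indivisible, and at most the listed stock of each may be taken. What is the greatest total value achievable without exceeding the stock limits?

Best selections within length 45 and stock limits:
- 2×item 2 + 1×item 3 + 2×item 4 + 2×item 5: length 40, value 168
- 1×item 1 + 1×item 2 + 1×item 3 + 2×item 4 + 2×item 5: length 42, value 163
- 1×item 1 + 2×item 2 + 2×item 4 + 2×item 5: length 44, value 163
Best: 168 score.

168 score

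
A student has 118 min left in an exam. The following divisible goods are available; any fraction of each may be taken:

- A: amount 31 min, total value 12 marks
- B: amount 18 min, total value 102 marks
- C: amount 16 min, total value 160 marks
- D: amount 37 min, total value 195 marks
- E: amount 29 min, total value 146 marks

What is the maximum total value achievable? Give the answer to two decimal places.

609.97

Take in order of value per unit:
- C (160/16 per unit): all 16 → value 160, running total 160.00
- B (102/18 per unit): all 18 → value 102, running total 262.00
- D (195/37 per unit): all 37 → value 195, running total 457.00
- E (146/29 per unit): all 29 → value 146, running total 603.00
- A (12/31 per unit): 18 of 31 → value 18×12/31 = 6.9677, running total 609.97
Total 609.97.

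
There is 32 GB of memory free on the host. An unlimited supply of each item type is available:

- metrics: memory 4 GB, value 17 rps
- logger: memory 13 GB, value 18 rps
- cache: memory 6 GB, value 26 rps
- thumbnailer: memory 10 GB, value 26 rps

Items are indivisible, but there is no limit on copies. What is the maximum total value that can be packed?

Best value-per-unit is cache at 26/6; filling with it alone gives 5×26 = 130.
Optimal mix: 2×metrics + 4×cache → memory 32, value 138.

138 rps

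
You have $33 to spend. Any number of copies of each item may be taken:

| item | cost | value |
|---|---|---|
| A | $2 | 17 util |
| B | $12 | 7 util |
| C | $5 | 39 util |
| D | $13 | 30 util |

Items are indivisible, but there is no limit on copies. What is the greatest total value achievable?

277 util

Best value-per-unit is A at 17/2; filling with it alone gives 16×17 = 272.
Optimal mix: 14×A + 1×C → cost 33, value 277.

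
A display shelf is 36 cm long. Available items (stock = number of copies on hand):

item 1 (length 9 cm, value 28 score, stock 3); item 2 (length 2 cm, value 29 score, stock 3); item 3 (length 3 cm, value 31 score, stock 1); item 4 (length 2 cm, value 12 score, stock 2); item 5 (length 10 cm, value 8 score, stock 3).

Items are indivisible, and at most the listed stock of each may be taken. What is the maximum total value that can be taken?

Top feasible selections:
- 3×item 1 + 3×item 2 + 1×item 3: length 36, value 202
- 2×item 1 + 3×item 2 + 1×item 3 + 2×item 4: length 31, value 198
Best: 202 score.

202 score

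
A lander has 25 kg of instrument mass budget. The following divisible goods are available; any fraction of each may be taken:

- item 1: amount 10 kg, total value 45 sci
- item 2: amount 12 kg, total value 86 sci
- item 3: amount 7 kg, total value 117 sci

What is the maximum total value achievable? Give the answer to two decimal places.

230.00

Take in order of value per unit:
- item 3 (117/7 per unit): all 7 → value 117, running total 117.00
- item 2 (86/12 per unit): all 12 → value 86, running total 203.00
- item 1 (45/10 per unit): 6 of 10 → value 6×45/10 = 27.0000, running total 230.00
Total 230.00.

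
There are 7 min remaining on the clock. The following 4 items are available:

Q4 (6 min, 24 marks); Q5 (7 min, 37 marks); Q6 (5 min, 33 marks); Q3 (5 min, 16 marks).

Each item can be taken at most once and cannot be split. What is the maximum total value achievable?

This is a 0/1 knapsack; check combinations near the capacity.
- Q5: time 7, value 37
- Q6: time 5, value 33
- Q4: time 6, value 24
Best: 37 marks.

37 marks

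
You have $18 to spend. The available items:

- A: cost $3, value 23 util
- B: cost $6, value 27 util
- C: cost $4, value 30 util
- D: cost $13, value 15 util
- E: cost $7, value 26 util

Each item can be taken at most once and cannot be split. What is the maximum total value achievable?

83 util

Check high-value combinations within $18:
- B+C+E: cost 6+4+7=17, value 27+30+26=83
- A+B+C: cost 3+6+4=13, value 23+27+30=80
- A+C+E: cost 3+4+7=14, value 23+30+26=79
- A+B+E: cost 3+6+7=16, value 23+27+26=76
- B+C: cost 6+4=10, value 27+30=57
Best: 83 util.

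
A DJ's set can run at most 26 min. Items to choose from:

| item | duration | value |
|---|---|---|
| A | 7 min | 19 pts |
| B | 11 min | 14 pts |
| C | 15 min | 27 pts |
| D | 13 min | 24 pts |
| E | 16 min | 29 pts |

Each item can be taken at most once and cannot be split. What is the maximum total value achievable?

Check high-value combinations within 26 min:
- A+E: duration 7+16=23, value 19+29=48
- A+C: duration 7+15=22, value 19+27=46
- A+D: duration 7+13=20, value 19+24=43
- B+C: duration 11+15=26, value 14+27=41
- B+D: duration 11+13=24, value 14+24=38
Best: 48 pts.

48 pts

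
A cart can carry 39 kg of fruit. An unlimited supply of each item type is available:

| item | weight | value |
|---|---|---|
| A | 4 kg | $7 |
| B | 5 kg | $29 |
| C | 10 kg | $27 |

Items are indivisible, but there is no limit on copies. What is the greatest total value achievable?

$210

Best value-per-unit is B at 29/5; filling with it alone gives 7×29 = 203.
Optimal mix: 1×A + 7×B → weight 39, value 210.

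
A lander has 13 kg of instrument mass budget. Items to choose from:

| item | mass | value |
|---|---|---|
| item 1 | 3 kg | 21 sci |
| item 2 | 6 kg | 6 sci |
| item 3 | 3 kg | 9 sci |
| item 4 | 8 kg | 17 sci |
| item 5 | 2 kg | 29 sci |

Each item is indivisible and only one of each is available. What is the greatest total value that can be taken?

67 sci

Check high-value combinations within 13 kg:
- item 1+item 4+item 5: mass 3+8+2=13, value 21+17+29=67
- item 1+item 3+item 5: mass 3+3+2=8, value 21+9+29=59
- item 1+item 2+item 5: mass 3+6+2=11, value 21+6+29=56
- item 3+item 4+item 5: mass 3+8+2=13, value 9+17+29=55
- item 1+item 5: mass 3+2=5, value 21+29=50
Best: 67 sci.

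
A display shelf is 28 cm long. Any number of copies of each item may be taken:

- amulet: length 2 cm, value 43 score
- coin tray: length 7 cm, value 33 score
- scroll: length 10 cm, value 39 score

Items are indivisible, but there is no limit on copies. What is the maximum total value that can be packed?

Best value-per-unit is amulet at 43/2, and filling with it alone uses length 14×2=28. No mix of the others beats 14×43 = 602.

602 score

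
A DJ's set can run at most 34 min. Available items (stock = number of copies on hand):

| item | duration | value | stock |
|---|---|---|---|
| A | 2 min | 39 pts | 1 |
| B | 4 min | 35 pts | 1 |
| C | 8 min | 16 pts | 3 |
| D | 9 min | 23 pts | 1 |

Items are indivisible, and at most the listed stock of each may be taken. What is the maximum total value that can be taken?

Best selections within duration 34 and stock limits:
- 1×A + 1×B + 2×C + 1×D: duration 31, value 129
- 1×A + 1×B + 3×C: duration 30, value 122
- 1×A + 1×B + 1×C + 1×D: duration 23, value 113
- 1×A + 1×B + 2×C: duration 22, value 106
Best: 129 pts.

129 pts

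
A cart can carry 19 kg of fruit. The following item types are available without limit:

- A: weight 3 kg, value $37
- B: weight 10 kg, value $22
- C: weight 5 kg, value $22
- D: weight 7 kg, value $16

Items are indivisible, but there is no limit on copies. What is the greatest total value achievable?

$222

Best value-per-unit is A at 37/3, and filling with it alone uses weight 6×3=18. No mix of the others beats 6×37 = 222.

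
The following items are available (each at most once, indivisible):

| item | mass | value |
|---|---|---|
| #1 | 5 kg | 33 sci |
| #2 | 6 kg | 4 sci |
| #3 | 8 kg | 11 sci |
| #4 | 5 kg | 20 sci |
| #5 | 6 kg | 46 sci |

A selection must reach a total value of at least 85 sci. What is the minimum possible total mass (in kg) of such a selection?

16

Subsets with value ≥ 85, sorted by total mass:
- #1+#4+#5: mass 16, value 99
- #1+#3+#5: mass 19, value 90
- #1+#2+#4+#5: mass 22, value 103
Minimum mass: 16 kg.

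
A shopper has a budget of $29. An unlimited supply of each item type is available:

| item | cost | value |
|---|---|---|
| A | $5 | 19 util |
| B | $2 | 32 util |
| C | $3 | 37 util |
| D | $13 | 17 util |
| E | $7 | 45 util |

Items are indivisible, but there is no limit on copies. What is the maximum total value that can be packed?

453 util

Best value-per-unit is B at 32/2; filling with it alone gives 14×32 = 448.
Optimal mix: 13×B + 1×C → cost 29, value 453.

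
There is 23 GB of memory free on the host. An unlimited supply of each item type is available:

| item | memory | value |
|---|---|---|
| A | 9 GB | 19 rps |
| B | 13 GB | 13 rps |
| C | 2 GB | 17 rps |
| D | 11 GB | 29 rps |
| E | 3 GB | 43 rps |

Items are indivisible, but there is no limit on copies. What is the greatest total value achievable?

Best value-per-unit is E at 43/3; filling with it alone gives 7×43 = 301.
Optimal mix: 1×C + 7×E → memory 23, value 318.

318 rps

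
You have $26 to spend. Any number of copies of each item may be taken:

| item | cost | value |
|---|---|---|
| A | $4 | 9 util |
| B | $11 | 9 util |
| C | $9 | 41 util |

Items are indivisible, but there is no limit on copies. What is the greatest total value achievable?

100 util

Best value-per-unit is C at 41/9; filling with it alone gives 2×41 = 82.
Optimal mix: 2×A + 2×C → cost 26, value 100.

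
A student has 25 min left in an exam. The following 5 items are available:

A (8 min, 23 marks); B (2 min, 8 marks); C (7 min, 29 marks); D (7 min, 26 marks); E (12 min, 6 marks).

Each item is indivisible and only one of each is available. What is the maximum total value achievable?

86 marks

This is a 0/1 knapsack; check combinations near the capacity.
- A+B+C+D: time 8+2+7+7=24, value 23+8+29+26=86
- A+C+D: time 8+7+7=22, value 23+29+26=78
- B+C+D: time 2+7+7=16, value 8+29+26=63
- A+B+C: time 8+2+7=17, value 23+8+29=60
Best: 86 marks.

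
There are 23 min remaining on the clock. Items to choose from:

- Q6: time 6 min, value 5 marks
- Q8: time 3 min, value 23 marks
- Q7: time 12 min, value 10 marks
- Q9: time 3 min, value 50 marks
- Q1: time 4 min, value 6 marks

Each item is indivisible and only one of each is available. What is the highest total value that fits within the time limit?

Check high-value combinations within 23 min:
- Q8+Q7+Q9+Q1: time 3+12+3+4=22, value 23+10+50+6=89
- Q6+Q8+Q9+Q1: time 6+3+3+4=16, value 5+23+50+6=84
- Q8+Q7+Q9: time 3+12+3=18, value 23+10+50=83
- Q8+Q9+Q1: time 3+3+4=10, value 23+50+6=79
- Q6+Q8+Q9: time 6+3+3=12, value 5+23+50=78
Best: 89 marks.

89 marks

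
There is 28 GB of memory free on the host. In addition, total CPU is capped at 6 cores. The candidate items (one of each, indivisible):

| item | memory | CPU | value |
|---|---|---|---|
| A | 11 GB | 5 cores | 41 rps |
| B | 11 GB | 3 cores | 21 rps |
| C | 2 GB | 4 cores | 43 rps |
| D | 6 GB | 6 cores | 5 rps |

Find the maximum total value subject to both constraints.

Feasible sets respecting both limits:
- C: memory 2, CPU 4, value 43
- A: memory 11, CPU 5, value 41
- B: memory 11, CPU 3, value 21
Best: 43 rps.

43 rps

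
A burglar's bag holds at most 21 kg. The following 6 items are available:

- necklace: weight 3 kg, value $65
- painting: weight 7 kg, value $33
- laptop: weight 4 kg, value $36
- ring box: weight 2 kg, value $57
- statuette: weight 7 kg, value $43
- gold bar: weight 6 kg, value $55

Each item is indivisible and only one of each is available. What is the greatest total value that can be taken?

$220

Check high-value combinations within 21 kg:
- necklace+ring box+statuette+gold bar: weight 3+2+7+6=18, value 65+57+43+55=220
- necklace+laptop+ring box+gold bar: weight 3+4+2+6=15, value 65+36+57+55=213
- necklace+painting+ring box+gold bar: weight 3+7+2+6=18, value 65+33+57+55=210
- necklace+laptop+ring box+statuette: weight 3+4+2+7=16, value 65+36+57+43=201
- necklace+laptop+statuette+gold bar: weight 3+4+7+6=20, value 65+36+43+55=199
Best: $220.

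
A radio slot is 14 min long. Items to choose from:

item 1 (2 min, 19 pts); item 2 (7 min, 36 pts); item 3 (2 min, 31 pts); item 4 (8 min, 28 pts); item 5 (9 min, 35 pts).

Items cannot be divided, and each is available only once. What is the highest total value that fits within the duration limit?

Check high-value combinations within 14 min:
- item 1+item 2+item 3: duration 2+7+2=11, value 19+36+31=86
- item 1+item 3+item 5: duration 2+2+9=13, value 19+31+35=85
- item 1+item 3+item 4: duration 2+2+8=12, value 19+31+28=78
- item 2+item 3: duration 7+2=9, value 36+31=67
- item 3+item 5: duration 2+9=11, value 31+35=66
Best: 86 pts.

86 pts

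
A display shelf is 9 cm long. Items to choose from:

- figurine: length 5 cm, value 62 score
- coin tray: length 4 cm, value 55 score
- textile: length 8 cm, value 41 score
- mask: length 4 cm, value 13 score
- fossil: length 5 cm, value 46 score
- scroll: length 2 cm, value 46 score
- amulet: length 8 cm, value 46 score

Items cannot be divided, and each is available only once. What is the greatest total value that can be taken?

Check high-value combinations within 9 cm:
- figurine+coin tray: length 5+4=9, value 62+55=117
- figurine+scroll: length 5+2=7, value 62+46=108
- coin tray+scroll: length 4+2=6, value 55+46=101
- coin tray+fossil: length 4+5=9, value 55+46=101
Best: 117 score.

117 score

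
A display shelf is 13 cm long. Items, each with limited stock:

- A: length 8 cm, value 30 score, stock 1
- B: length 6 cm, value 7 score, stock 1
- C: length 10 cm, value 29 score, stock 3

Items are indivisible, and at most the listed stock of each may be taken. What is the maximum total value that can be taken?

Top feasible selections:
- 1×A: length 8, value 30
- 1×C: length 10, value 29
- 1×B: length 6, value 7
Best: 30 score.

30 score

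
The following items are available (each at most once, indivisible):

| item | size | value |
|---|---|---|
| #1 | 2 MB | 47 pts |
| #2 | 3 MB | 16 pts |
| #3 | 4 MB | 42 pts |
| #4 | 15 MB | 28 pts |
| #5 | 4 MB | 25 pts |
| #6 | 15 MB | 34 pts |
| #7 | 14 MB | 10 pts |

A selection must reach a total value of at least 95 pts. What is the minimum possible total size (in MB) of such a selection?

9

Subsets with value ≥ 95, sorted by total size:
- #1+#2+#3: size 9, value 105
- #1+#3+#5: size 10, value 114
- #1+#2+#3+#5: size 13, value 130
Minimum size: 9 MB.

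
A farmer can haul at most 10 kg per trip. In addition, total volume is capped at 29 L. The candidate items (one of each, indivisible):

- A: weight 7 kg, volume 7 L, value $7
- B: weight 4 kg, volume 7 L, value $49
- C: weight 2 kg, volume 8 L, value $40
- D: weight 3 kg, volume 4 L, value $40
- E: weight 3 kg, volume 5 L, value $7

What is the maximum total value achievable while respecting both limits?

$129

Feasible sets respecting both limits:
- B+C+D: weight 9, volume 19, value 129
- B+C+E: weight 9, volume 20, value 96
- B+D+E: weight 10, volume 16, value 96
- B+C: weight 6, volume 15, value 89
Best: $129.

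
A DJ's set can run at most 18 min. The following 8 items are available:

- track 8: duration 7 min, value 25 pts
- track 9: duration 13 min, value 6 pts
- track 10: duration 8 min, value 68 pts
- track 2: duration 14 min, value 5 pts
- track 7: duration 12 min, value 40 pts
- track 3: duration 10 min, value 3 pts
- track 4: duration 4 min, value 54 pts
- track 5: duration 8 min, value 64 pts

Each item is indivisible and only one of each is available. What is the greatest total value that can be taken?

132 pts

Check high-value combinations within 18 min:
- track 10+track 5: duration 8+8=16, value 68+64=132
- track 10+track 4: duration 8+4=12, value 68+54=122
- track 4+track 5: duration 4+8=12, value 54+64=118
Best: 132 pts.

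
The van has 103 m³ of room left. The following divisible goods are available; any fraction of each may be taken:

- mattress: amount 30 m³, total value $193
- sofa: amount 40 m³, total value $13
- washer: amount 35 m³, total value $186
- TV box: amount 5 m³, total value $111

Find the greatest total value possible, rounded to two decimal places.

Take in order of value per unit:
- TV box (111/5 per unit): all 5 → value 111, running total 111.00
- mattress (193/30 per unit): all 30 → value 193, running total 304.00
- washer (186/35 per unit): all 35 → value 186, running total 490.00
- sofa (13/40 per unit): 33 of 40 → value 33×13/40 = 10.7250, running total 500.73
Total 500.73.

500.73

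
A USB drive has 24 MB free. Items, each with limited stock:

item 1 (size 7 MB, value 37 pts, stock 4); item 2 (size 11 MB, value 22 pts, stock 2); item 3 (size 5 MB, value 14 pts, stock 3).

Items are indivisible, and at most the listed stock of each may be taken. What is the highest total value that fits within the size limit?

111 pts

Top feasible selections:
- 3×item 1: size 21, value 111
- 2×item 1 + 2×item 3: size 24, value 102
- 2×item 1 + 1×item 3: size 19, value 88
Best: 111 pts.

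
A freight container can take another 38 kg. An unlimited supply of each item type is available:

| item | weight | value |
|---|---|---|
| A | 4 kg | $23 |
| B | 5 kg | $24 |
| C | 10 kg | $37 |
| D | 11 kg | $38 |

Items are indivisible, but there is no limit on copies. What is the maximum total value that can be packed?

Best value-per-unit is A at 23/4; filling with it alone gives 9×23 = 207.
Optimal mix: 7×A + 2×B → weight 38, value 209.

$209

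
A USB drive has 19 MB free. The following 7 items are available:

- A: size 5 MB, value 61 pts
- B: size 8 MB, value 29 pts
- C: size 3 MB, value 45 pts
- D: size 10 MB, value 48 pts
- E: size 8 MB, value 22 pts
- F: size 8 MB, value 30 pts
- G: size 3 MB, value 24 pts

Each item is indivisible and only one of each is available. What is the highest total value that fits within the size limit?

160 pts

Check high-value combinations within 19 MB:
- A+C+F+G: size 5+3+8+3=19, value 61+45+30+24=160
- A+B+C+G: size 5+8+3+3=19, value 61+29+45+24=159
- A+C+D: size 5+3+10=18, value 61+45+48=154
- A+C+E+G: size 5+3+8+3=19, value 61+45+22+24=152
- A+C+F: size 5+3+8=16, value 61+45+30=136
Best: 160 pts.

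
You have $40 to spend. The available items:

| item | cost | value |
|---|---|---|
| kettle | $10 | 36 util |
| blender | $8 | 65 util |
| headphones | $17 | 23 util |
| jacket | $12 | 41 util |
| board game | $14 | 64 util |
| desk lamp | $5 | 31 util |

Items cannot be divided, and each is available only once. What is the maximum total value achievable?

201 util

Check high-value combinations within $40:
- blender+jacket+board game+desk lamp: cost 8+12+14+5=39, value 65+41+64+31=201
- kettle+blender+board game+desk lamp: cost 10+8+14+5=37, value 36+65+64+31=196
- kettle+blender+jacket+desk lamp: cost 10+8+12+5=35, value 36+65+41+31=173
- blender+jacket+board game: cost 8+12+14=34, value 65+41+64=170
Best: 201 util.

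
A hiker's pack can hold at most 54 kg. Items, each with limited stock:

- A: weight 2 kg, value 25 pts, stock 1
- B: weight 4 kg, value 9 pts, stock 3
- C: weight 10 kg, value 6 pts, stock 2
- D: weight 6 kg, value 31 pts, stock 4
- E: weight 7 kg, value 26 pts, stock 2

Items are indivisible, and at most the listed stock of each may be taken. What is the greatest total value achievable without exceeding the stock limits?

Top feasible selections:
- 1×A + 3×B + 4×D + 2×E: weight 52, value 228
- 1×A + 2×B + 4×D + 2×E: weight 48, value 219
- 1×A + 1×B + 1×C + 4×D + 2×E: weight 54, value 216
Best: 228 pts.

228 pts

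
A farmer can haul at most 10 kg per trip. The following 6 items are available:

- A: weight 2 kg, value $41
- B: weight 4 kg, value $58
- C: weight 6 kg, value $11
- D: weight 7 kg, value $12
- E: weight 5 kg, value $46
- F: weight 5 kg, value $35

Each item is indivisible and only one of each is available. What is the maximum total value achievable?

$104

Check high-value combinations within 10 kg:
- B+E: weight 4+5=9, value 58+46=104
- A+B: weight 2+4=6, value 41+58=99
- B+F: weight 4+5=9, value 58+35=93
- A+E: weight 2+5=7, value 41+46=87
Best: $104.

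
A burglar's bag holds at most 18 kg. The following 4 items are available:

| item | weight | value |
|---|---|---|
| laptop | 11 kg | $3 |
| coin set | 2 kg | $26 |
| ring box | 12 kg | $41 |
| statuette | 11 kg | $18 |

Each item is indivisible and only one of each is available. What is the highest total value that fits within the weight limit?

$67

This is a 0/1 knapsack; check combinations near the capacity.
- coin set+ring box: weight 2+12=14, value 26+41=67
- coin set+statuette: weight 2+11=13, value 26+18=44
- ring box: weight 12, value 41
Best: $67.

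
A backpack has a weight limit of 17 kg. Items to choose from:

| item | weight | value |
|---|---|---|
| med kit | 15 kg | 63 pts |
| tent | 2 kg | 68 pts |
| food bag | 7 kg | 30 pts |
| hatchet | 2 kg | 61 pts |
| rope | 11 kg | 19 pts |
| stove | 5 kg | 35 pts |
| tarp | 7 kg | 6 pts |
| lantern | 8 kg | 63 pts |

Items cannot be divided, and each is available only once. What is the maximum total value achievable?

Check high-value combinations within 17 kg:
- tent+hatchet+stove+lantern: weight 2+2+5+8=17, value 68+61+35+63=227
- tent+food bag+hatchet+stove: weight 2+7+2+5=16, value 68+30+61+35=194
- tent+hatchet+lantern: weight 2+2+8=12, value 68+61+63=192
- tent+hatchet+stove+tarp: weight 2+2+5+7=16, value 68+61+35+6=170
- tent+stove+lantern: weight 2+5+8=15, value 68+35+63=166
Best: 227 pts.

227 pts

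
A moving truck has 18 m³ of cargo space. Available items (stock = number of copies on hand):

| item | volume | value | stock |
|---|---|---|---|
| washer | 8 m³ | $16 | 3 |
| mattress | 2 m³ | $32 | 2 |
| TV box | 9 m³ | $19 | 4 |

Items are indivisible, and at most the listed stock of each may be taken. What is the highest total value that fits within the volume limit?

Best selections within volume 18 and stock limits:
- 2×mattress + 1×TV box: volume 13, value 83
- 1×washer + 2×mattress: volume 12, value 80
- 2×mattress: volume 4, value 64
- 2×washer + 1×mattress: volume 18, value 64
Best: $83.

$83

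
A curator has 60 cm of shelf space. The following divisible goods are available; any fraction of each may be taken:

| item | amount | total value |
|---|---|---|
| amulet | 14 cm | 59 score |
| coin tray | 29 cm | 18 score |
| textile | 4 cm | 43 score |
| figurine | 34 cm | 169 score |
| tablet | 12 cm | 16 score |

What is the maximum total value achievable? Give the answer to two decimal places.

281.67

Take in order of value per unit:
- textile (43/4 per unit): all 4 → value 43, running total 43.00
- figurine (169/34 per unit): all 34 → value 169, running total 212.00
- amulet (59/14 per unit): all 14 → value 59, running total 271.00
- tablet (16/12 per unit): 8 of 12 → value 8×16/12 = 10.6667, running total 281.67
Total 281.67.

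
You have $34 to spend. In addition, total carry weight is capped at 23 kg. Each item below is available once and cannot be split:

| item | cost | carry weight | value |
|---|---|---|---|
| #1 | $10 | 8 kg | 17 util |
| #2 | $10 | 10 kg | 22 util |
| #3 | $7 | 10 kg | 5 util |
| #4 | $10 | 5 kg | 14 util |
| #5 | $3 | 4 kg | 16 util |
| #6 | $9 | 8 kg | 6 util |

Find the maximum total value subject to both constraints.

55 util

Feasible sets respecting both limits:
- #1+#2+#5: cost 23, carry weight 22, value 55
- #1+#2+#4: cost 30, carry weight 23, value 53
- #2+#4+#5: cost 23, carry weight 19, value 52
Best: 55 util.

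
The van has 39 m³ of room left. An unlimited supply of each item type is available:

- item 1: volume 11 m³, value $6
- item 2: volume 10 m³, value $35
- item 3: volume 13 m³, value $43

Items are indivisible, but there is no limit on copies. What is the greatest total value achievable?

$129

Best value-per-unit is item 2 at 35/10; filling with it alone gives 3×35 = 105.
Optimal mix: 3×item 3 → volume 39, value 129.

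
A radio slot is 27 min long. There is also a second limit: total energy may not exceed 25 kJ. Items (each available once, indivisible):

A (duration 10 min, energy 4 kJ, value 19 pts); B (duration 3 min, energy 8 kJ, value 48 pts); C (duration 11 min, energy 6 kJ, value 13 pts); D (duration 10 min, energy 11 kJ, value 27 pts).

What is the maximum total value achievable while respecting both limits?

Feasible sets respecting both limits:
- A+B+D: duration 23, energy 23, value 94
- B+C+D: duration 24, energy 25, value 88
- A+B+C: duration 24, energy 18, value 80
- B+D: duration 13, energy 19, value 75
Best: 94 pts.

94 pts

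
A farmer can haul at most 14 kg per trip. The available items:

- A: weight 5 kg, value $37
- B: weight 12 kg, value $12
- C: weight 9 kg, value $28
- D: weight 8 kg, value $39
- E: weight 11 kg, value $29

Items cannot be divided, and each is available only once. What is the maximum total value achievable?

Check high-value combinations within 14 kg:
- A+D: weight 5+8=13, value 37+39=76
- A+C: weight 5+9=14, value 37+28=65
- D: weight 8, value 39
- A: weight 5, value 37
Best: $76.

$76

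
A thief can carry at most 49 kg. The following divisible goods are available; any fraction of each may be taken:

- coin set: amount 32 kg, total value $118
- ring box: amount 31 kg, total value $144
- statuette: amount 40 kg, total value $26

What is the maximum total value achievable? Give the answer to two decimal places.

210.38

Take in order of value per unit:
- ring box (144/31 per unit): all 31 → value 144, running total 144.00
- coin set (118/32 per unit): 18 of 32 → value 18×118/32 = 66.3750, running total 210.38
Total 210.38.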